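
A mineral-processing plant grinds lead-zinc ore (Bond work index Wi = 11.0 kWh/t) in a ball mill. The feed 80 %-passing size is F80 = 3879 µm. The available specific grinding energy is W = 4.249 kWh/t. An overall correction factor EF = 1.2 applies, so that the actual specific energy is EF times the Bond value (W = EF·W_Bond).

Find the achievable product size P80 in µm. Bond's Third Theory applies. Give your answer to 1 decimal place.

W = 10·Wi·(P80^(-½) − F80^(-½))
W_Bond = W / EF = 4.249 / 1.2 = 3.5408 kWh/t
P80^(−½) = W_Bond/(10 Wi) + F80^(−½)
  = 3.5408/(10·11.0) + 1/√3879 = 0.032189 + 0.016056 = 0.048245
P80 = (1/0.048245)² = 20.7273² = 429.62 µm

P80 = 429.6 µm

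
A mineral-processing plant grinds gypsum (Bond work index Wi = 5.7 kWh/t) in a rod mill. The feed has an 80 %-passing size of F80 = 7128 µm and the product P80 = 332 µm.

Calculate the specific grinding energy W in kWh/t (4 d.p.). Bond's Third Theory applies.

W = 10·Wi·(P80^(-½) − F80^(-½))
1/√332 = 0.054882;  1/√7128 = 0.011844
W = 10·5.7·(0.054882 − 0.011844) = 2.4531 kWh/t

W = 2.4531 kWh/t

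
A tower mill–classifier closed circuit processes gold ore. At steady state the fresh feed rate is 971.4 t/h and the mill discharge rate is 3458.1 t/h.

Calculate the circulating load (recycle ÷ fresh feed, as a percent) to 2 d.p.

CL = 255.99 %

Mill node: discharge = fresh + recycle.
R = M − F = 3458.1 − 971.4 = 2486.7 t/h
CL = 100·R/F = 100·2486.7/971.4 = 255.99 %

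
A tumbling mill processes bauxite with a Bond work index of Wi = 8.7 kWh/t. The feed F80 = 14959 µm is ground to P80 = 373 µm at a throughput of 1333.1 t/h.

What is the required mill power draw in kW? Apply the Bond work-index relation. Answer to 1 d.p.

P = 5056.9 kW

Bond: W = 10·Wi·(1/√P80 − 1/√F80)
W = 10·8.7·(1/√373 − 1/√14959) = 10·8.7·(0.043602) = 3.7934 kWh/t
Power = W × throughput = 3.7934 kWh/t × 1333.1 t/h = 5056.9 kW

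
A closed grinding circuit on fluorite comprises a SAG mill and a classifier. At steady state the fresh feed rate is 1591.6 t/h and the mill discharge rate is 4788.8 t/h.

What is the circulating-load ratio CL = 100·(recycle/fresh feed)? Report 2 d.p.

Steady state: M = F + R.
R = M − F = 4788.8 − 1591.6 = 3197.2 t/h
CL = 100·R/F = 100·3197.2/1591.6 = 200.88 %

CL = 200.88 %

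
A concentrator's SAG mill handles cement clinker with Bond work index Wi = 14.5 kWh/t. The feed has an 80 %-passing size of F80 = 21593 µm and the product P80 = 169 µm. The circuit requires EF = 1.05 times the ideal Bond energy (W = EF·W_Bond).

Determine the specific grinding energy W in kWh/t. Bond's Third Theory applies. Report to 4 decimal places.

W = 10.6754 kWh/t

Bond: W = 10·Wi·(1/√P80 − 1/√F80)
1/√169 = 0.076923;  1/√21593 = 0.006805
W = 10·14.5·(0.076923 − 0.006805) = 10.1671 kWh/t
Corrected W = EF·W_Bond = 1.05·10.1671 = 10.6754 kWh/t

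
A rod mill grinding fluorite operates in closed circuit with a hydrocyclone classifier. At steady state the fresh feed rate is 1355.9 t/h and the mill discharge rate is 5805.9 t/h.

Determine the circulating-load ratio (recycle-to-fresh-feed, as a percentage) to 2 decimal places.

CL = 328.20 %

Steady state: M = F + R.
R = M − F = 5805.9 − 1355.9 = 4450.0 t/h
CL = 100·R/F = 100·4450.0/1355.9 = 328.20 %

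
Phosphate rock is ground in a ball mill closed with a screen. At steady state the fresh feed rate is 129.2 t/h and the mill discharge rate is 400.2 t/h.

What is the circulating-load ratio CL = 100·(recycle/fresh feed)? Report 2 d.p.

CL = 209.75 %

Mill node: discharge = fresh + recycle.
R = M − F = 400.2 − 129.2 = 271.0 t/h
CL = 100·R/F = 100·271.0/129.2 = 209.75 %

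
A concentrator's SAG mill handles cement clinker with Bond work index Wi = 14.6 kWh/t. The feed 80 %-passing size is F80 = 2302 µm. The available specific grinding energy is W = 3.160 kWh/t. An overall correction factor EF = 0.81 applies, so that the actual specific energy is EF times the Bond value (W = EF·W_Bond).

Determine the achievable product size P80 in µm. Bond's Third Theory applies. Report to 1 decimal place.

P80 = 442.0 µm

W = 10 Wi (1/√P80 − 1/√F80)  [Bond]
W_Bond = W / EF = 3.160 / 0.81 = 3.9012 kWh/t
⇒ 1/√P80 = W_Bond/(10 Wi) + 1/√F80
  = 3.9012/(10·14.6) + 1/√2302 = 0.026721 + 0.020842 = 0.047563
P80 = (1/0.047563)² = 21.0247² = 442.04 µm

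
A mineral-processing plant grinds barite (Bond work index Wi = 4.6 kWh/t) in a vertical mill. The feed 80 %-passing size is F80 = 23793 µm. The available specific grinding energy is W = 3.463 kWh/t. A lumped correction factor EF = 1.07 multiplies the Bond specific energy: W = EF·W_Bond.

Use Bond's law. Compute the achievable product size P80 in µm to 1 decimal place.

W_Bond = 10·Wi·(1/√P₈₀ − 1/√F₈₀)
W_Bond = W / EF = 3.463 / 1.07 = 3.2364 kWh/t
P80^(−½) = W_Bond/(10 Wi) + F80^(−½)
  = 3.2364/(10·4.6) + 1/√23793 = 0.070358 + 0.006483 = 0.076841
P80 = (1/0.076841)² = 13.0140² = 169.36 µm

P80 = 169.4 µm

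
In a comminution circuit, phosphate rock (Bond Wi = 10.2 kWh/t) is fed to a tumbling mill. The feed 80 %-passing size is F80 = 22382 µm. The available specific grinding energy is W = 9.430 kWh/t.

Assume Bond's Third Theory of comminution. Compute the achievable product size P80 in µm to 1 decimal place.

P80 = 101.8 µm

W = 10 Wi / √P80 − 10 Wi / √F80
1/√P80 = 1/√F80 + W/(10·Wi)
  = 9.4300/(10·10.2) + 1/√22382 = 0.092451 + 0.006684 = 0.099135
P80 = (1/0.099135)² = 10.0872² = 101.75 µm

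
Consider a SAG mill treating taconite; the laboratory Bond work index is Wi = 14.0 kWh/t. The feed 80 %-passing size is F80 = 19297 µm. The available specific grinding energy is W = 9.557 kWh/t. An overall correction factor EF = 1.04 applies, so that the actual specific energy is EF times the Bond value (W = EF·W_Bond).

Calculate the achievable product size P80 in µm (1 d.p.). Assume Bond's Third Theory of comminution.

P80 = 188.5 µm

W_Bond = 10·Wi·(1/√P₈₀ − 1/√F₈₀)
W_Bond = W / EF = 9.557 / 1.04 = 9.1894 kWh/t
⇒ 1/√P80 = W_Bond/(10·Wi) + 1/√F80
  = 9.1894/(10·14.0) + 1/√19297 = 0.065639 + 0.007199 = 0.072837
P80 = (1/0.072837)² = 13.7292² = 188.49 µm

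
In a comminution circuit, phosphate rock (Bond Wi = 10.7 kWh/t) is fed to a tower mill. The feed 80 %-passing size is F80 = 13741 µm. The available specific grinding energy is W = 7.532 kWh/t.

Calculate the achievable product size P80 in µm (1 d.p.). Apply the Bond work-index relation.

P80 = 160.5 µm

W = 10 Wi / √P80 − 10 Wi / √F80
1/√P80 = 1/√F80 + W/(10·Wi)
  = 7.5320/(10·10.7) + 1/√13741 = 0.070393 + 0.008531 = 0.078923
P80 = (1/0.078923)² = 12.6705² = 160.54 µm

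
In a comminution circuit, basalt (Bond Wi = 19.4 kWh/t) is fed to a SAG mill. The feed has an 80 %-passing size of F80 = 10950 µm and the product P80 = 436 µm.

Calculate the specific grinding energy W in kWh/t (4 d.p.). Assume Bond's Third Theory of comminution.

W = 7.4370 kWh/t

Bond:  W = 10 Wi (1/√P − 1/√F)
1/√436 = 0.047891;  1/√10950 = 0.009556
W = 10·19.4·(0.047891 − 0.009556) = 7.4370 kWh/t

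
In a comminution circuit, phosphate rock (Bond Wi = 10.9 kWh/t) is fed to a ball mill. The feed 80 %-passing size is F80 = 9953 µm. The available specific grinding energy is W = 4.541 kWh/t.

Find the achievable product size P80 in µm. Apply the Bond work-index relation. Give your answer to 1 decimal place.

P80 = 374.4 µm

W = 10·Wi·[P80^(−½) − F80^(−½)]
P80^-0.5 = F80^-0.5 + W/(10 Wi)
  = 4.5410/(10·10.9) + 1/√9953 = 0.041661 + 0.010024 = 0.051684
P80 = (1/0.051684)² = 19.3483² = 374.36 µm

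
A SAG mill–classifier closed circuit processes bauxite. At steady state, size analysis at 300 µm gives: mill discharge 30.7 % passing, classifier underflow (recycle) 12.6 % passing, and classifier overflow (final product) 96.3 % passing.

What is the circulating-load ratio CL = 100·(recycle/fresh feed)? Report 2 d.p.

CL = 362.43 %

Balance %-passing 300 µm (r = R/F):
Fd + Rd = Ru + Fo ⇒ R/F = (o−d)/(d−u)
r = (96.3 − 30.7)/(30.7 − 12.6) = 65.6/18.1 = 3.6243
CL = 100·r = 362.43 %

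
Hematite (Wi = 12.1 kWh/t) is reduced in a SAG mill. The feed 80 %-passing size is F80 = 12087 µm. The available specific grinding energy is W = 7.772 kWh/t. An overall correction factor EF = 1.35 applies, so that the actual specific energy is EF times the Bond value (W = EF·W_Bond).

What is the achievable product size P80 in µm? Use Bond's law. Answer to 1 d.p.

P80 = 311.3 µm

Bond:  W = 10 Wi (1/√P − 1/√F)
W_Bond = W / EF = 7.772 / 1.35 = 5.7570 kWh/t
1/√P80 = 1/√F80 + W_Bond/(10·Wi)
  = 5.7570/(10·12.1) + 1/√12087 = 0.047579 + 0.009096 = 0.056675
P80 = (1/0.056675)² = 17.6446² = 311.33 µm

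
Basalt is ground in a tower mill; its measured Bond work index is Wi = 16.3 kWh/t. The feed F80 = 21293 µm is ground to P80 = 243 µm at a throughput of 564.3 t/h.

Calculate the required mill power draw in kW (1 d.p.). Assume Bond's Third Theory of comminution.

Bond:  W = 10 Wi (1/√P − 1/√F)
W = 10·16.3·(1/√243 − 1/√21293) = 10·16.3·(0.057297) = 9.3394 kWh/t
P = W·T = 9.3394·564.3 = 5270.2 kW

P = 5270.2 kW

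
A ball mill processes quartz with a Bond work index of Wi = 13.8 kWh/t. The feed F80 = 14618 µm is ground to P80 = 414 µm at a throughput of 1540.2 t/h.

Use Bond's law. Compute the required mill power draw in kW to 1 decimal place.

W_Bond = 10·Wi·(1/√P₈₀ − 1/√F₈₀)
W = 10·13.8·(1/√414 − 1/√14618) = 10·13.8·(0.040876) = 5.6409 kWh/t
P_mill = W·ṁ = 5.6409·1540.2 = 8688.2 kW

P = 8688.2 kW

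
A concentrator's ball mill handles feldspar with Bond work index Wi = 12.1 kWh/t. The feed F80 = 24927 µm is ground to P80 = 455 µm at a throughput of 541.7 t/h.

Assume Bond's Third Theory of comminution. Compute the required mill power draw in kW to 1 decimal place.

P = 2657.7 kW

W = 10 Wi (1/√P80 − 1/√F80)  [Bond]
W = 10·12.1·(1/√455 − 1/√24927) = 10·12.1·(0.040547) = 4.9062 kWh/t
Mill draw = 4.9062 × 541.7 = 2657.7 kW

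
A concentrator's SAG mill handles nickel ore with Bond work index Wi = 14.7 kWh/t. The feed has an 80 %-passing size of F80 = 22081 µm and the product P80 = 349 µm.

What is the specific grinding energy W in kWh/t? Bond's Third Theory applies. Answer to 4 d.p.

W = 10 Wi / √P80 − 10 Wi / √F80
1/√349 = 0.053529;  1/√22081 = 0.006730
W = 10·14.7·(0.053529 − 0.006730) = 6.8795 kWh/t

W = 6.8795 kWh/t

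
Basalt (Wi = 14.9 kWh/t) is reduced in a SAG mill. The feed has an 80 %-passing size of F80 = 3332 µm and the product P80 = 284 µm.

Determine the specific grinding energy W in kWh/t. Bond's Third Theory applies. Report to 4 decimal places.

W = 10·Wi·[P80^(−½) − F80^(−½)]
1/√284 = 0.059339;  1/√3332 = 0.017324
W = 10·14.9·(0.059339 − 0.017324) = 6.2603 kWh/t

W = 6.2603 kWh/t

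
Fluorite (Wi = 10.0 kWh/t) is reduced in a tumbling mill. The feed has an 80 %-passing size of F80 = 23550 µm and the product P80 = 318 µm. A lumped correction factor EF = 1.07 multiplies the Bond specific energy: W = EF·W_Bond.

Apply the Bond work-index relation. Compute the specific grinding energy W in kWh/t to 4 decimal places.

W = 10·Wi·(P80^(-½) − F80^(-½))
1/√318 = 0.056077;  1/√23550 = 0.006516
W = 10·10.0·(0.056077 − 0.006516) = 4.9561 kWh/t
Apply correction: 4.9561 × 1.07 = 5.3030 kWh/t

W = 5.3030 kWh/t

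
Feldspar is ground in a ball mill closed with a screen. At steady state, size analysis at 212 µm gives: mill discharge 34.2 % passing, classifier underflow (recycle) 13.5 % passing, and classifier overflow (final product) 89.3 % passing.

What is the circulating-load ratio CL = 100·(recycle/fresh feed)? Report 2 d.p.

Classifier node, passing 212 µm:
Fd + Rd = Ru + Fo ⇒ R/F = (o−d)/(d−u)
r = (89.3 − 34.2)/(34.2 − 13.5) = 55.1/20.7 = 2.6618
CL = 100·r = 266.18 %

CL = 266.18 %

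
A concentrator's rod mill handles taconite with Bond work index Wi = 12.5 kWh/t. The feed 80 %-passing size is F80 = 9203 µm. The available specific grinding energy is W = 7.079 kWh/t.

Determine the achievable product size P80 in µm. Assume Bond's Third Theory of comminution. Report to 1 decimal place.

P80 = 222.4 µm

Bond: W = 10·Wi·(1/√P80 − 1/√F80)
⇒ 1/√P80 = W/(10·Wi) + 1/√F80
  = 7.0790/(10·12.5) + 1/√9203 = 0.056632 + 0.010424 = 0.067056
P80 = (1/0.067056)² = 14.9129² = 222.39 µm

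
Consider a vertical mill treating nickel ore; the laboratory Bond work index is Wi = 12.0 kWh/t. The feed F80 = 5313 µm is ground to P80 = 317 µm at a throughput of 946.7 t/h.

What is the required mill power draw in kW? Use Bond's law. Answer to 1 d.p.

P = 4822.1 kW

W_Bond = 10·Wi·(1/√P₈₀ − 1/√F₈₀)
W = 10·12.0·(1/√317 − 1/√5313) = 10·12.0·(0.042446) = 5.0936 kWh/t
P = W·T = 5.0936·946.7 = 4822.1 kW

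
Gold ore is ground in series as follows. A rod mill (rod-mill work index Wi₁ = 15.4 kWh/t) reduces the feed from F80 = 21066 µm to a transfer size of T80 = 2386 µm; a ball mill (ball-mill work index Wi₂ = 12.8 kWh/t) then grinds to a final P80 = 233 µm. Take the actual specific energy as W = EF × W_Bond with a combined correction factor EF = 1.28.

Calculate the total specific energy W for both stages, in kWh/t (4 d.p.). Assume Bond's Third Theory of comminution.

W = 10.0567 kWh/t

Bond: W = 10·Wi·(1/√P80 − 1/√F80)
Stage 1 (21066→2386 µm, Wi₁=15.4): W₁ = 10·15.4·(0.020472 − 0.006890) = 2.0917 kWh/t
Stage 2 (2386→233 µm, Wi₂=12.8): W₂ = 10·12.8·(0.065512 − 0.020472) = 5.7651 kWh/t
W = W₁ + W₂ = 2.0917 + 5.7651 = 7.8568 kWh/t
With EF = 1.28: W = 7.8568·1.28 = 10.0567 kWh/t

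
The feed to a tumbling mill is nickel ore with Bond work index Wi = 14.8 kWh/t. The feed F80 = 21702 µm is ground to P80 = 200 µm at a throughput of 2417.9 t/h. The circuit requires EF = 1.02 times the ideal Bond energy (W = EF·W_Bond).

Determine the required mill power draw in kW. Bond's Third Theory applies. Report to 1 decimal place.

P = 23332.1 kW

Bond:  W = 10 Wi (1/√P − 1/√F)
W = 10·14.8·(1/√200 − 1/√21702) = 10·14.8·(0.063923) = 9.4605 kWh/t
With EF = 1.02: W = 9.4605·1.02 = 9.6497 kWh/t
P = W·T = 9.6497·2417.9 = 23332.1 kW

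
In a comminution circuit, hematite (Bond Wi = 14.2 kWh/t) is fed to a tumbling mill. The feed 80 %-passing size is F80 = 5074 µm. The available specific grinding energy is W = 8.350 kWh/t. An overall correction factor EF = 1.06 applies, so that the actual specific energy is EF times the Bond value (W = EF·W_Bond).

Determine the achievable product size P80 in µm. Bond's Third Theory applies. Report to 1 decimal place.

Bond:  W = 10 Wi (1/√P − 1/√F)
W_Bond = W / EF = 8.350 / 1.06 = 7.8774 kWh/t
P80^(−½) = W_Bond/(10 Wi) + F80^(−½)
  = 7.8774/(10·14.2) + 1/√5074 = 0.055474 + 0.014039 = 0.069513
P80 = (1/0.069513)² = 14.3858² = 206.95 µm

P80 = 207.0 µm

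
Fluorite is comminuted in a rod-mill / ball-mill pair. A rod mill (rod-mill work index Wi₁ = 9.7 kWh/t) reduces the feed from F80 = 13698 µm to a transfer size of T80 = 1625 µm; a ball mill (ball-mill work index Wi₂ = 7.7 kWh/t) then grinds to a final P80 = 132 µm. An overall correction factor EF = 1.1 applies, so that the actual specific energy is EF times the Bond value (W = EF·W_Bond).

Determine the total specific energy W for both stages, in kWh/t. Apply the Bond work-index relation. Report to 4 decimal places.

Bond: W = 10·Wi·(1/√P80 − 1/√F80)
Stage 1 (13698→1625 µm, Wi₁=9.7): W₁ = 10·9.7·(0.024807 − 0.008544) = 1.5775 kWh/t
Stage 2 (1625→132 µm, Wi₂=7.7): W₂ = 10·7.7·(0.087039 − 0.024807) = 4.7919 kWh/t
W = W₁ + W₂ = 1.5775 + 4.7919 = 6.3693 kWh/t
W_actual = 1.1 × 6.3693 = 7.0063 kWh/t

W = 7.0063 kWh/t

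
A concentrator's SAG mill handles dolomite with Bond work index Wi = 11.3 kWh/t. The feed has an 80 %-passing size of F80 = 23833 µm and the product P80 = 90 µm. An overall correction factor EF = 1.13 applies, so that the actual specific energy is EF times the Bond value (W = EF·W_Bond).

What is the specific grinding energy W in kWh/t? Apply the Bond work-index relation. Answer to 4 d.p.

W = 12.6326 kWh/t

Bond:  W = 10 Wi (1/√P − 1/√F)
1/√90 = 0.105409;  1/√23833 = 0.006478
W = 10·11.3·(0.105409 − 0.006478) = 11.1793 kWh/t
Apply correction: 11.1793 × 1.13 = 12.6326 kWh/t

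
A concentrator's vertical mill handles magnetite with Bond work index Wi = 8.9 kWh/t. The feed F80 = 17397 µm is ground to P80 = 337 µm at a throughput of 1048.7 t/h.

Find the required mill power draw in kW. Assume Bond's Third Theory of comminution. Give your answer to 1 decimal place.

P = 4376.6 kW

W = 10 Wi / √P80 − 10 Wi / √F80
W = 10·8.9·(1/√337 − 1/√17397) = 10·8.9·(0.046892) = 4.1734 kWh/t
Mill draw = 4.1734 × 1048.7 = 4376.6 kW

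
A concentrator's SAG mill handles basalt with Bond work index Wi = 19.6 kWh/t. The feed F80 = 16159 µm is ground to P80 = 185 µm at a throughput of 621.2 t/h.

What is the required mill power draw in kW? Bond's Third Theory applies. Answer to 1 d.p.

P = 7993.8 kW

W = 10 Wi (1/√P80 − 1/√F80)  [Bond]
W = 10·19.6·(1/√185 − 1/√16159) = 10·19.6·(0.065655) = 12.8683 kWh/t
Power = W × throughput = 12.8683 kWh/t × 621.2 t/h = 7993.8 kW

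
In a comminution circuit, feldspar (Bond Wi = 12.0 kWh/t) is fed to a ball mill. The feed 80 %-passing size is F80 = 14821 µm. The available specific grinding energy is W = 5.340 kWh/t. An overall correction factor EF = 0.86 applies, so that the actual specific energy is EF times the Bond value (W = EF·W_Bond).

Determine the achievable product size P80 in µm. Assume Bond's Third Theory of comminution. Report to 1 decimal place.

W = 10 Wi / √P80 − 10 Wi / √F80
W_Bond = W / EF = 5.340 / 0.86 = 6.2093 kWh/t
⇒ 1/√P80 = W_Bond/(10 Wi) + 1/√F80
  = 6.2093/(10·12.0) + 1/√14821 = 0.051744 + 0.008214 = 0.059958
P80 = (1/0.059958)² = 16.6783² = 278.16 µm

P80 = 278.2 µm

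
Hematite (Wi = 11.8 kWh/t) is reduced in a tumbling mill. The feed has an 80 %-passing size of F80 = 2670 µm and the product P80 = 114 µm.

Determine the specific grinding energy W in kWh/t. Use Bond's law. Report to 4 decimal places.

W = 8.7681 kWh/t

W = 10 Wi / √P80 − 10 Wi / √F80
1/√114 = 0.093659;  1/√2670 = 0.019353
W = 10·11.8·(0.093659 − 0.019353) = 8.7681 kWh/t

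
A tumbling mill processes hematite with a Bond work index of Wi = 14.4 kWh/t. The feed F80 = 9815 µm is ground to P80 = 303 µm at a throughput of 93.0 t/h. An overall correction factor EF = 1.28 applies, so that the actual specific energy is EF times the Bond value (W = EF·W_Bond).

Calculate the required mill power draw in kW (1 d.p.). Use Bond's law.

P = 811.7 kW

W = 10 Wi (P80^-0.5 − F80^-0.5)
W = 10·14.4·(1/√303 − 1/√9815) = 10·14.4·(0.047355) = 6.8191 kWh/t
Corrected W = EF·W_Bond = 1.28·6.8191 = 8.7284 kWh/t
Power = W × throughput = 8.7284 kWh/t × 93.0 t/h = 811.7 kW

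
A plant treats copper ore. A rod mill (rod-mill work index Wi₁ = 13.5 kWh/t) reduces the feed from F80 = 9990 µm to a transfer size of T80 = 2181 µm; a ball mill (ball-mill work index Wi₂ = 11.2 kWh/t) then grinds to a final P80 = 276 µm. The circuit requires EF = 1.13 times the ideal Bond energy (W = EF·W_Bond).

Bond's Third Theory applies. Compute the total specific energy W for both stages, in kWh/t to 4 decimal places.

Bond: W = 10·Wi·(1/√P80 − 1/√F80)
Stage 1 (9990→2181 µm, Wi₁=13.5): W₁ = 10·13.5·(0.021413 − 0.010005) = 1.5400 kWh/t
Stage 2 (2181→276 µm, Wi₂=11.2): W₂ = 10·11.2·(0.060193 − 0.021413) = 4.3434 kWh/t
W = W₁ + W₂ = 1.5400 + 4.3434 = 5.8834 kWh/t
Corrected W = EF·W_Bond = 1.13·5.8834 = 6.6483 kWh/t

W = 6.6483 kWh/t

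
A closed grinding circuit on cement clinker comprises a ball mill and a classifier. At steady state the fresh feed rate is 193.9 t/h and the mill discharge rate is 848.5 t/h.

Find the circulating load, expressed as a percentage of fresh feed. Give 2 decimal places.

Discharge = new feed + return, hence
R = M − F = 848.5 − 193.9 = 654.6 t/h
CL = 100·R/F = 100·654.6/193.9 = 337.60 %

CL = 337.60 %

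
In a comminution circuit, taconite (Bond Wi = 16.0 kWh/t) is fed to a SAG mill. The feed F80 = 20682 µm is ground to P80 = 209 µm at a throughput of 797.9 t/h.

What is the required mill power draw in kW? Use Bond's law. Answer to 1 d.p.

P = 7943.0 kW

W = 10 Wi (1/√P80 − 1/√F80)  [Bond]
W = 10·16.0·(1/√209 − 1/√20682) = 10·16.0·(0.062218) = 9.9549 kWh/t
P = W·T = 9.9549·797.9 = 7943.0 kW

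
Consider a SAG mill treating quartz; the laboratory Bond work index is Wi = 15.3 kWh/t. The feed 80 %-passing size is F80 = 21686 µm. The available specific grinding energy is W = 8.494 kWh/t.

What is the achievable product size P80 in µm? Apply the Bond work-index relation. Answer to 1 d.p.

Bond: W = 10·Wi·(1/√P80 − 1/√F80)
1/√P80 = 1/√F80 + W/(10·Wi)
  = 8.4940/(10·15.3) + 1/√21686 = 0.055516 + 0.006791 = 0.062307
P80 = (1/0.062307)² = 16.0496² = 257.59 µm

P80 = 257.6 µm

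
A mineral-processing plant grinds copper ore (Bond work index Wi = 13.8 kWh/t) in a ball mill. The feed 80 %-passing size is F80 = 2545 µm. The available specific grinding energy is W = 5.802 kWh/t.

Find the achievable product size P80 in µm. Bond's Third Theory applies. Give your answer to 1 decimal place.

Bond:  W = 10 Wi (1/√P − 1/√F)
⇒ 1/√P80 = W/(10 Wi) + 1/√F80
  = 5.8020/(10·13.8) + 1/√2545 = 0.042043 + 0.019822 = 0.061866
P80 = (1/0.061866)² = 16.1640² = 261.27 µm

P80 = 261.3 µm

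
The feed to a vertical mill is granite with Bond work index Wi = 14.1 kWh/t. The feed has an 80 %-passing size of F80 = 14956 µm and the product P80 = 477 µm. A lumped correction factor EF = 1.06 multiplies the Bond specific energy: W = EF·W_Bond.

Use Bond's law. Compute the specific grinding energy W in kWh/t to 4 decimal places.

W = 5.6212 kWh/t

W = 10 Wi / √P80 − 10 Wi / √F80
1/√477 = 0.045787;  1/√14956 = 0.008177
W = 10·14.1·(0.045787 − 0.008177) = 5.3030 kWh/t
With EF = 1.06: W = 5.3030·1.06 = 5.6212 kWh/t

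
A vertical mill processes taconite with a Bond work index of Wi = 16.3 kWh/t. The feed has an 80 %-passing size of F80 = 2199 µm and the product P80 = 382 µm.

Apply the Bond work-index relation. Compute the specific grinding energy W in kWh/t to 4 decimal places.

W = 10·Wi·[P80^(−½) − F80^(−½)]
1/√382 = 0.051164;  1/√2199 = 0.021325
W = 10·16.3·(0.051164 − 0.021325) = 4.8638 kWh/t

W = 4.8638 kWh/t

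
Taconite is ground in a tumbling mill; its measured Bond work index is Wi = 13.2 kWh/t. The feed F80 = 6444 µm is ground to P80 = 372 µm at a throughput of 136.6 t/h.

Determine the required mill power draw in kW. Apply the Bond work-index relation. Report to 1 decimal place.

W_Bond = 10·Wi·(1/√P₈₀ − 1/√F₈₀)
W = 10·13.2·(1/√372 − 1/√6444) = 10·13.2·(0.039390) = 5.1995 kWh/t
Mill draw = 5.1995 × 136.6 = 710.3 kW

P = 710.3 kW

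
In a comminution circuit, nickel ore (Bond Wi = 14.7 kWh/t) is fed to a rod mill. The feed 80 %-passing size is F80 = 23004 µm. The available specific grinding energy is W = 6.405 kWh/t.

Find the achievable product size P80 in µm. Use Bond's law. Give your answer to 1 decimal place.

P80 = 397.4 µm

W = 10 Wi (1/√P80 − 1/√F80)  [Bond]
P80^-0.5 = F80^-0.5 + W/(10 Wi)
  = 6.4050/(10·14.7) + 1/√23004 = 0.043571 + 0.006593 = 0.050165
P80 = (1/0.050165)² = 19.9344² = 397.38 µm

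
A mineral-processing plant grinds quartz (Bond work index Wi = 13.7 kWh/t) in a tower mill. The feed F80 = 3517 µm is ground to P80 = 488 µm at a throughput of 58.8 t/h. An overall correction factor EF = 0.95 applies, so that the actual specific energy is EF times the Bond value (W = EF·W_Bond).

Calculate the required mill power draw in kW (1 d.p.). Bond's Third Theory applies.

W = 10 Wi (1/√P80 − 1/√F80)  [Bond]
W = 10·13.7·(1/√488 − 1/√3517) = 10·13.7·(0.028406) = 3.8916 kWh/t
Corrected W = EF·W_Bond = 0.95·3.8916 = 3.6970 kWh/t
Mill draw = 3.6970 × 58.8 = 217.4 kW

P = 217.4 kW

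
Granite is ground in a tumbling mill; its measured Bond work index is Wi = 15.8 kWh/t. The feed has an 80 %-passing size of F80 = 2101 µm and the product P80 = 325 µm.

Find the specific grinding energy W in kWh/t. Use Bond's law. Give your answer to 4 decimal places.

W = 5.3172 kWh/t

Bond:  W = 10 Wi (1/√P − 1/√F)
1/√325 = 0.055470;  1/√2101 = 0.021817
W = 10·15.8·(0.055470 − 0.021817) = 5.3172 kWh/t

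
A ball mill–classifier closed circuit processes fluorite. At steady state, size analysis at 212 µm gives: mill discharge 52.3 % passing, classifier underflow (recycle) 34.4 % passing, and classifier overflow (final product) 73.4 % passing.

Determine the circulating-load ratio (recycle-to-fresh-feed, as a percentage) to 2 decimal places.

CL = 117.88 %

Classifier node, passing 212 µm:
(1+r)·d = r·u + o ⇒ r = (o−d)/(d−u)
r = (73.4 − 52.3)/(52.3 − 34.4) = 21.1/17.9 = 1.1788
CL = 100·r = 117.88 %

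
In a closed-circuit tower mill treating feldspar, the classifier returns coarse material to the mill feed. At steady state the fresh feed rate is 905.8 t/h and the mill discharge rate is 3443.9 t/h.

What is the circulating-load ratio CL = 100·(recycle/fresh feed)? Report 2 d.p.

Mill node: discharge = fresh + recycle.
R = M − F = 3443.9 − 905.8 = 2538.1 t/h
CL = 100·R/F = 100·2538.1/905.8 = 280.21 %

CL = 280.21 %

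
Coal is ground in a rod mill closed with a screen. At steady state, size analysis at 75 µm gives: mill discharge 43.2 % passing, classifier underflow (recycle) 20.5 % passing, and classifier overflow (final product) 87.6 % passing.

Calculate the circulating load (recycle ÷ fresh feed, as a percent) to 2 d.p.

Let r = R/F. Size balance at 75 µm:
Fd + Rd = Ru + Fo ⇒ R/F = (o−d)/(d−u)
r = (87.6 − 43.2)/(43.2 − 20.5) = 44.4/22.7 = 1.9559
CL = 100·r = 195.59 %

CL = 195.59 %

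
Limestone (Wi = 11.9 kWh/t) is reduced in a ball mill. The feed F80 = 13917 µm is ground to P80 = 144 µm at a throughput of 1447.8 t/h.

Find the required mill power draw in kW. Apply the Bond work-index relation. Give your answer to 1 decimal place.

P = 12896.9 kW

Bond:  W = 10 Wi (1/√P − 1/√F)
W = 10·11.9·(1/√144 − 1/√13917) = 10·11.9·(0.074857) = 8.9079 kWh/t
P_mill = W·ṁ = 8.9079·1447.8 = 12896.9 kW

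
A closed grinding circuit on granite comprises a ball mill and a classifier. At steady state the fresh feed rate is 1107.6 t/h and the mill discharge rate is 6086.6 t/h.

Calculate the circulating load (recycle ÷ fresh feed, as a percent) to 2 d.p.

CL = 449.53 %

M = F + R at steady state, so:
R = M − F = 6086.6 − 1107.6 = 4979.0 t/h
CL = 100·R/F = 100·4979.0/1107.6 = 449.53 %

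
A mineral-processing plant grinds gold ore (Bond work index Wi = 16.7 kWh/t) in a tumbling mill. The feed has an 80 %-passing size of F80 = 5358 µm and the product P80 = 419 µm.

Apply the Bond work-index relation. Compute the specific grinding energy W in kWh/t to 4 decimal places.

W_Bond = 10·Wi·(1/√P₈₀ − 1/√F₈₀)
1/√419 = 0.048853;  1/√5358 = 0.013662
W = 10·16.7·(0.048853 − 0.013662) = 5.8770 kWh/t

W = 5.8770 kWh/t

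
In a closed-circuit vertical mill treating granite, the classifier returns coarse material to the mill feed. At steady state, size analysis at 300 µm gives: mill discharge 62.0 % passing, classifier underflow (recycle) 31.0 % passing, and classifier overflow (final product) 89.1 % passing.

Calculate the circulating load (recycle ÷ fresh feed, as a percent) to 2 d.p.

CL = 87.42 %

Classifier node, passing 300 µm:
d + r·d = r·u + o → r(d−u) = o−d
r = (89.1 − 62.0)/(62.0 − 31.0) = 27.1/31.0 = 0.8742
CL = 100·r = 87.42 %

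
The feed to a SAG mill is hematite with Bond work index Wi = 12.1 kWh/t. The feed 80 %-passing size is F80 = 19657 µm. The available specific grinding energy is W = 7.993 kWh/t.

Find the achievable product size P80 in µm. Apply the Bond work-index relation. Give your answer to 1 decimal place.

W = 10 Wi (1/√P80 − 1/√F80)  [Bond]
⇒ 1/√P80 = W/(10 Wi) + 1/√F80
  = 7.9930/(10·12.1) + 1/√19657 = 0.066058 + 0.007132 = 0.073190
P80 = (1/0.073190)² = 13.6630² = 186.68 µm

P80 = 186.7 µm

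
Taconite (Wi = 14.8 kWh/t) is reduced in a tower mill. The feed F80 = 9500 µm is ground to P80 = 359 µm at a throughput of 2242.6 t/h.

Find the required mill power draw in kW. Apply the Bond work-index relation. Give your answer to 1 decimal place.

P = 14112.0 kW

W = 10 Wi / √P80 − 10 Wi / √F80
W = 10·14.8·(1/√359 − 1/√9500) = 10·14.8·(0.042518) = 6.2927 kWh/t
Mill draw = 6.2927 × 2242.6 = 14112.0 kW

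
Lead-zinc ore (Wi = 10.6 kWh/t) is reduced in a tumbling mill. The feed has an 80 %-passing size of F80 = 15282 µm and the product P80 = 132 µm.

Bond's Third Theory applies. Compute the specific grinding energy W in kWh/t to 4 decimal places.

W = 8.3687 kWh/t

Bond: W = 10·Wi·(1/√P80 − 1/√F80)
1/√132 = 0.087039;  1/√15282 = 0.008089
W = 10·10.6·(0.087039 − 0.008089) = 8.3687 kWh/t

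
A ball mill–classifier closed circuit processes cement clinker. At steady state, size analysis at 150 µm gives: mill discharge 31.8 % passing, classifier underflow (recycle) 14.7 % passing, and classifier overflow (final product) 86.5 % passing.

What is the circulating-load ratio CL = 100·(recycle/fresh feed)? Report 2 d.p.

CL = 319.88 %

Classifier node, passing 150 µm:
d + r·d = r·u + o → r(d−u) = o−d
r = (86.5 − 31.8)/(31.8 − 14.7) = 54.7/17.1 = 3.1988
CL = 100·r = 319.88 %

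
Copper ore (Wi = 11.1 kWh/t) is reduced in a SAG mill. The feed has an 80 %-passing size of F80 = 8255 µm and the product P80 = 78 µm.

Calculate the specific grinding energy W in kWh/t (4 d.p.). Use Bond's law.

W = 10·Wi·(P80^(-½) − F80^(-½))
1/√78 = 0.113228;  1/√8255 = 0.011006
W = 10·11.1·(0.113228 − 0.011006) = 11.3466 kWh/t

W = 11.3466 kWh/t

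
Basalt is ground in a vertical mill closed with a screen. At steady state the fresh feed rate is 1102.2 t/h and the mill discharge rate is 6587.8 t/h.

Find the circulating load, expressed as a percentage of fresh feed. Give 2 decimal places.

CL = 497.70 %

Mill node: discharge = fresh + recycle.
R = M − F = 6587.8 − 1102.2 = 5485.6 t/h
CL = 100·R/F = 100·5485.6/1102.2 = 497.70 %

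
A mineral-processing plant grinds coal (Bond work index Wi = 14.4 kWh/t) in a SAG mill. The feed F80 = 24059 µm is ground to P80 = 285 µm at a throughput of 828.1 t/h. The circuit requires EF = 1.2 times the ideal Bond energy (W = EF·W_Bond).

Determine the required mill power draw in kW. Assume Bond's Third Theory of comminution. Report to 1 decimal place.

P = 7553.7 kW

W_Bond = 10·Wi·(1/√P₈₀ − 1/√F₈₀)
W = 10·14.4·(1/√285 − 1/√24059) = 10·14.4·(0.052788) = 7.6014 kWh/t
With EF = 1.2: W = 7.6014·1.2 = 9.1217 kWh/t
Power = W × throughput = 9.1217 kWh/t × 828.1 t/h = 7553.7 kW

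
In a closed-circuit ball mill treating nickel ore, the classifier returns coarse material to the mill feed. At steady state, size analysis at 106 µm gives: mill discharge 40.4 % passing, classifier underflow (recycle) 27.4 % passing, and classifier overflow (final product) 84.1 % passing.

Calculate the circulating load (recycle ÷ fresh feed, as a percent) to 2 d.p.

Two-product formula at 106 µm:
Fd + Rd = Ru + Fo ⇒ R/F = (o−d)/(d−u)
r = (84.1 − 40.4)/(40.4 − 27.4) = 43.7/13.0 = 3.3615
CL = 100·r = 336.15 %

CL = 336.15 %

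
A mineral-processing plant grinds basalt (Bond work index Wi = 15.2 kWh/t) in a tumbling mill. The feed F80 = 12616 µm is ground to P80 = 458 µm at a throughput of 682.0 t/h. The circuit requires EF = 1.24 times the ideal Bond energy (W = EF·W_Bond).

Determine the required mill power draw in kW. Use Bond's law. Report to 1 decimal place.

W_Bond = 10·Wi·(1/√P₈₀ − 1/√F₈₀)
W = 10·15.2·(1/√458 − 1/√12616) = 10·15.2·(0.037824) = 5.7492 kWh/t
W_actual = 1.24 × 5.7492 = 7.1290 kWh/t
P = W·T = 7.1290·682.0 = 4862.0 kW

P = 4862.0 kW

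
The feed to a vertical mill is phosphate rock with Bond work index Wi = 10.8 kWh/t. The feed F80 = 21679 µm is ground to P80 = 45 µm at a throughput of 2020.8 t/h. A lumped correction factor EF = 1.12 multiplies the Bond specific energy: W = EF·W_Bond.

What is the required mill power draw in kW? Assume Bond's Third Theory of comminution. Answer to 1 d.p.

Bond: W = 10·Wi·(1/√P80 − 1/√F80)
W = 10·10.8·(1/√45 − 1/√21679) = 10·10.8·(0.142279) = 15.3662 kWh/t
W_actual = 1.12 × 15.3662 = 17.2101 kWh/t
P = W·T = 17.2101·2020.8 = 34778.2 kW

P = 34778.2 kW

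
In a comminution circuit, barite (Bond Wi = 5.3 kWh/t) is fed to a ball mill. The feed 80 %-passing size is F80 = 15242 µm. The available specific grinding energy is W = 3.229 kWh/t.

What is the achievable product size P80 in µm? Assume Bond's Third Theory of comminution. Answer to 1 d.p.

P80 = 209.9 µm

W = 10·Wi·(P80^(-½) − F80^(-½))
⇒ 1/√P80 = W/(10 Wi) + 1/√F80
  = 3.2290/(10·5.3) + 1/√15242 = 0.060925 + 0.008100 = 0.069024
P80 = (1/0.069024)² = 14.4876² = 209.89 µm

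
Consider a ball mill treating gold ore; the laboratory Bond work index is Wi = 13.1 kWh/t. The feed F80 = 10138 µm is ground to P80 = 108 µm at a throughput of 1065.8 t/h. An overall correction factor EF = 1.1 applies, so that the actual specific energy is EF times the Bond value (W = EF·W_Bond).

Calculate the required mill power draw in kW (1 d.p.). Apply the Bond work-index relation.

W = 10 Wi / √P80 − 10 Wi / √F80
W = 10·13.1·(1/√108 − 1/√10138) = 10·13.1·(0.086293) = 11.3044 kWh/t
Corrected W = EF·W_Bond = 1.1·11.3044 = 12.4349 kWh/t
P = W·T = 12.4349·1065.8 = 13253.1 kW

P = 13253.1 kW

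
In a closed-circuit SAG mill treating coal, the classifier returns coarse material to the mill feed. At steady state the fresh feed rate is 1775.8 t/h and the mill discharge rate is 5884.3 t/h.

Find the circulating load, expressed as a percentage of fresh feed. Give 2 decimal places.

Mill node: discharge = fresh + recycle.
R = M − F = 5884.3 − 1775.8 = 4108.5 t/h
CL = 100·R/F = 100·4108.5/1775.8 = 231.36 %

CL = 231.36 %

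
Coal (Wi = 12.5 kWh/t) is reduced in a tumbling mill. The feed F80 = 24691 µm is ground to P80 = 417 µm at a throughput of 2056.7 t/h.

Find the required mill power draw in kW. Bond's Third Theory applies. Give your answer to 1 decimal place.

W = 10·Wi·(P80^(-½) − F80^(-½))
W = 10·12.5·(1/√417 − 1/√24691) = 10·12.5·(0.042606) = 5.3258 kWh/t
Power = W × throughput = 5.3258 kWh/t × 2056.7 t/h = 10953.5 kW

P = 10953.5 kW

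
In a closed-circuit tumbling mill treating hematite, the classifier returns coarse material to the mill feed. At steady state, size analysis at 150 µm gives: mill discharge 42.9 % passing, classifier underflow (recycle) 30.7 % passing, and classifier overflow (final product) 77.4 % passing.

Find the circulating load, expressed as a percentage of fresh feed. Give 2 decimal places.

CL = 282.79 %

Balance %-passing 150 µm (r = R/F):
(1+r)·d = r·u + o ⇒ r = (o−d)/(d−u)
r = (77.4 − 42.9)/(42.9 − 30.7) = 34.5/12.2 = 2.8279
CL = 100·r = 282.79 %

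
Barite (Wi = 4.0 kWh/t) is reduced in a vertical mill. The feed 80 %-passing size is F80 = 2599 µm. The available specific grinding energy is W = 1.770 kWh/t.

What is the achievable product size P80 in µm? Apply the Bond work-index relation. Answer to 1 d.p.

P80 = 245.2 µm

Bond:  W = 10 Wi (1/√P − 1/√F)
⇒ 1/√P80 = W/(10·Wi) + 1/√F80
  = 1.7700/(10·4.0) + 1/√2599 = 0.044250 + 0.019615 = 0.063865
P80 = (1/0.063865)² = 15.6579² = 245.17 µm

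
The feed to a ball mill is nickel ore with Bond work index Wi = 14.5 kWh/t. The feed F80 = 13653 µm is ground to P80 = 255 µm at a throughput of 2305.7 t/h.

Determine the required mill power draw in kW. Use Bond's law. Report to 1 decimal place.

P = 18075.1 kW

Bond:  W = 10 Wi (1/√P − 1/√F)
W = 10·14.5·(1/√255 − 1/√13653) = 10·14.5·(0.054064) = 7.8393 kWh/t
P = W·T = 7.8393·2305.7 = 18075.1 kW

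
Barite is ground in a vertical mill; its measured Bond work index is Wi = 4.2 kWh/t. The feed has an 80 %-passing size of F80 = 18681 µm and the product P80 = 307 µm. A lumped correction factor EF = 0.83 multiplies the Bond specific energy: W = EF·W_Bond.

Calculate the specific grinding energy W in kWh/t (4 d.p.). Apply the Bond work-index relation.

W_Bond = 10·Wi·(1/√P₈₀ − 1/√F₈₀)
1/√307 = 0.057073;  1/√18681 = 0.007316
W = 10·4.2·(0.057073 − 0.007316) = 2.0898 kWh/t
Corrected W = EF·W_Bond = 0.83·2.0898 = 1.7345 kWh/t

W = 1.7345 kWh/t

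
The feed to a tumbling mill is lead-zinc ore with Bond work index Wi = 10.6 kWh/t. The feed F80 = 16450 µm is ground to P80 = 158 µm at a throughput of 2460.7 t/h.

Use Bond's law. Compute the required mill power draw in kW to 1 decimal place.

P = 18717.2 kW

W = 10 Wi / √P80 − 10 Wi / √F80
W = 10·10.6·(1/√158 − 1/√16450) = 10·10.6·(0.071759) = 7.6064 kWh/t
Mill draw = 7.6064 × 2460.7 = 18717.2 kW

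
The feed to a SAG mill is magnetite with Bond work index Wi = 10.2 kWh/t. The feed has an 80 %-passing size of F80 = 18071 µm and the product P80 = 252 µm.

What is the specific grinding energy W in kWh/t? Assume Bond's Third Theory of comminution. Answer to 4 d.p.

Bond:  W = 10 Wi (1/√P − 1/√F)
1/√252 = 0.062994;  1/√18071 = 0.007439
W = 10·10.2·(0.062994 − 0.007439) = 5.6666 kWh/t

W = 5.6666 kWh/t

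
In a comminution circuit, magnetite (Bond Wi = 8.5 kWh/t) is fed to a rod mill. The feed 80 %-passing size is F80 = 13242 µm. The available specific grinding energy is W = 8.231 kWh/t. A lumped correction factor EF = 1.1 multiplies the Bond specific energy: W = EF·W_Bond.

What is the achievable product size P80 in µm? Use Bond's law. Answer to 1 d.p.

W = 10·Wi·[P80^(−½) − F80^(−½)]
W_Bond = W / EF = 8.231 / 1.1 = 7.4827 kWh/t
P80^-0.5 = F80^-0.5 + W_Bond/(10 Wi)
  = 7.4827/(10·8.5) + 1/√13242 = 0.088032 + 0.008690 = 0.096722
P80 = (1/0.096722)² = 10.3389² = 106.89 µm

P80 = 106.9 µm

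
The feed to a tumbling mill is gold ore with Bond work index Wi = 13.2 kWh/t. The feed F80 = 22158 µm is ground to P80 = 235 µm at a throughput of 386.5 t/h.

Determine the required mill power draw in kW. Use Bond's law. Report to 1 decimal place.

W = 10·Wi·[P80^(−½) − F80^(−½)]
W = 10·13.2·(1/√235 − 1/√22158) = 10·13.2·(0.058515) = 7.7240 kWh/t
Power = W × throughput = 7.7240 kWh/t × 386.5 t/h = 2985.3 kW

P = 2985.3 kW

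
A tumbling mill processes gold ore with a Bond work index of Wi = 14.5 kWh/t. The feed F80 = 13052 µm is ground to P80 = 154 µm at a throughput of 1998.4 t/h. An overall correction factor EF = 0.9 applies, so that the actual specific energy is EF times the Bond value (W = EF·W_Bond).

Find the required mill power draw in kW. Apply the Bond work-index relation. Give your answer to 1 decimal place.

P = 18732.4 kW

Bond: W = 10·Wi·(1/√P80 − 1/√F80)
W = 10·14.5·(1/√154 − 1/√13052) = 10·14.5·(0.071829) = 10.4152 kWh/t
W_actual = 0.9 × 10.4152 = 9.3737 kWh/t
Power = W × throughput = 9.3737 kWh/t × 1998.4 t/h = 18732.4 kW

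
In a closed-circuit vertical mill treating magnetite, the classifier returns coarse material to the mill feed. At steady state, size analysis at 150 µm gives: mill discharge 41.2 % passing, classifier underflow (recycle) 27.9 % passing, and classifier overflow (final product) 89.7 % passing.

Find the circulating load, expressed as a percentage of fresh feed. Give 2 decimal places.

CL = 364.66 %

Two-product formula at 150 µm:
(1+r)d = ru + o → r = (o−d)/(d−u)
r = (89.7 − 41.2)/(41.2 − 27.9) = 48.5/13.3 = 3.6466
CL = 100·r = 364.66 %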